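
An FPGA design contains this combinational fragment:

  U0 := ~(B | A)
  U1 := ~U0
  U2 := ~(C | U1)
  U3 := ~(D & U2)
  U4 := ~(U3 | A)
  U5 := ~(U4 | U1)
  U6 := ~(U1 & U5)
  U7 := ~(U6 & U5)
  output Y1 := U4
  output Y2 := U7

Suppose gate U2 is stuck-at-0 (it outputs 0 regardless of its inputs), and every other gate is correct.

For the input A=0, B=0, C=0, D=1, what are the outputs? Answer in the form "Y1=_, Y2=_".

Propagate with U2 forced: U0=1, U1=0, U2=0 [stuck-at-0], U3=1, U4=0, U5=1, U6=1, U7=0.
So the outputs are Y1=0, Y2=0. (Without the fault they would be Y1=1, Y2=1.)

Y1=0, Y2=0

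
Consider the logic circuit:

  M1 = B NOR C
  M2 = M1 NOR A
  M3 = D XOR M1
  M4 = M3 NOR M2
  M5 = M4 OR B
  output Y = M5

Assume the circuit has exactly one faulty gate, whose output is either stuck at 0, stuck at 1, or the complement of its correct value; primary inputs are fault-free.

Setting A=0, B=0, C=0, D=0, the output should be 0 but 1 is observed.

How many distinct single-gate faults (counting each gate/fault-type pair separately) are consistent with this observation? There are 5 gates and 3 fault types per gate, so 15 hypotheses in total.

6

Fault-free: M1=1, M2=0, M3=1, M4=0, M5=0 → 0. Observed 1.
  M1: none of the 3 fault types match ✗
  M2: none of the 3 fault types match ✗
  M3: stuck-at-0, inverted output ✓; others ✗
  M4: stuck-at-1, inverted output ✓; others ✗
  M5: stuck-at-1, inverted output ✓; others ✗
Consistent faults: {M3 stuck-at-0, M3 inverted output, M4 stuck-at-1, M4 inverted output, M5 stuck-at-1, M5 inverted output} — 6 in all.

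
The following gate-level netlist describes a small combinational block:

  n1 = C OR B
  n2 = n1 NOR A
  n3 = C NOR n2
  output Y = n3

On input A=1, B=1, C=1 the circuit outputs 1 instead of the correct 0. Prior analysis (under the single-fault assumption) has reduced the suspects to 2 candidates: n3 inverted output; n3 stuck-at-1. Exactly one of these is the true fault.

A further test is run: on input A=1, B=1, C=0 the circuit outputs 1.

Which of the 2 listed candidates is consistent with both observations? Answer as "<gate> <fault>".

Evaluate each candidate on input A=1, B=1, C=0:
  n3 inverted output: n1=1, n2=0, n3=0 [inverted output] → 0 — eliminated
  n3 stuck-at-1: n1=1, n2=0, n3=1 [stuck-at-1] → 1 — matches
Only n3 stuck-at-1 reproduces the observed 1.

n3 stuck-at-1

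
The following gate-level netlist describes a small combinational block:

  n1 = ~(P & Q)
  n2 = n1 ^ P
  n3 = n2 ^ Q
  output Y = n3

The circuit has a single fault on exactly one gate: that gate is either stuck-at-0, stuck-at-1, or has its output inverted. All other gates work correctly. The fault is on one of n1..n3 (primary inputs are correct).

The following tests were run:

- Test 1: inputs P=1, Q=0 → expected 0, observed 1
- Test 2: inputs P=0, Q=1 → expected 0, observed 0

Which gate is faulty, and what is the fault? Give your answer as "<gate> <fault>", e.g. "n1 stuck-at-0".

Fault-free values for test 1 (P=1, Q=0): n1=1, n2=0, n3=0, giving Y=0. Observed 1.
Test 1: faults giving observed 1 are {n1 stuck-at-0, n1 inverted output, n2 stuck-at-1, n2 inverted output, n3 stuck-at-1, n3 inverted output}.
Test 2 (P=0, Q=1): fault-free n1=1, n2=1, n3=0 → 0; observed 0. Eliminates n1 stuck-at-0, n1 inverted output, n2 inverted output, n3 stuck-at-1, n3 inverted output.
Only n2 stuck-at-1 is consistent with every test.

n2 stuck-at-1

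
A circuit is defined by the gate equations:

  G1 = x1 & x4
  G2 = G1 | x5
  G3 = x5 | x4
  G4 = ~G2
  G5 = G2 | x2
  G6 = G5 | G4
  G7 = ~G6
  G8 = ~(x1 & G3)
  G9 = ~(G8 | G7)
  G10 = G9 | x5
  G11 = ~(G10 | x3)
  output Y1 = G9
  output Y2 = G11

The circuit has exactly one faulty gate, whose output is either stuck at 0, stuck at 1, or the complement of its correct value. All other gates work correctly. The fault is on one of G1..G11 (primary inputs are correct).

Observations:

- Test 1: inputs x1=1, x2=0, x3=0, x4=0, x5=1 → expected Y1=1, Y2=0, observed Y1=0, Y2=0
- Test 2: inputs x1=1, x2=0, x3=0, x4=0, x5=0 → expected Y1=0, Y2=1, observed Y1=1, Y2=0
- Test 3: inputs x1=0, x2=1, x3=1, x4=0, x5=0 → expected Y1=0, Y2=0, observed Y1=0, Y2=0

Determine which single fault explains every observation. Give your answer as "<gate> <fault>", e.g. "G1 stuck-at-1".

G3 inverted output

Fault-free values for test 1 (x1=1, x2=0, x3=0, x4=0, x5=1): G1=0, G2=1, G3=1, G4=0, G5=1, G6=1, G7=0, G8=0, G9=1, G10=1, G11=0, giving Y1=1, Y2=0. Observed Y1=0, Y2=0.
Test 1: faults giving observed Y1=0, Y2=0 are {G3 stuck-at-0, G3 inverted output, G5 stuck-at-0, G5 inverted output, G6 stuck-at-0, G6 inverted output, G7 stuck-at-1, G7 inverted output, G8 stuck-at-1, G8 inverted output, G9 stuck-at-0, G9 inverted output}.
Test 2 (x1=1, x2=0, x3=0, x4=0, x5=0): fault-free G1=0, G2=0, G3=0, G4=1, G5=0, G6=1, G7=0, G8=1, G9=0, G10=0, G11=1 → Y1=0, Y2=1; observed Y1=1, Y2=0. Eliminates G3 stuck-at-0, G5 stuck-at-0, G5 inverted output, G6 stuck-at-0, G6 inverted output, G7 stuck-at-1, G7 inverted output, G8 stuck-at-1, G9 stuck-at-0.
Test 3 (x1=0, x2=1, x3=1, x4=0, x5=0): fault-free G1=0, G2=0, G3=0, G4=1, G5=1, G6=1, G7=0, G8=1, G9=0, G10=0, G11=0 → Y1=0, Y2=0; observed Y1=0, Y2=0. Eliminates G8 inverted output, G9 inverted output.
Only G3 inverted output is consistent with every test.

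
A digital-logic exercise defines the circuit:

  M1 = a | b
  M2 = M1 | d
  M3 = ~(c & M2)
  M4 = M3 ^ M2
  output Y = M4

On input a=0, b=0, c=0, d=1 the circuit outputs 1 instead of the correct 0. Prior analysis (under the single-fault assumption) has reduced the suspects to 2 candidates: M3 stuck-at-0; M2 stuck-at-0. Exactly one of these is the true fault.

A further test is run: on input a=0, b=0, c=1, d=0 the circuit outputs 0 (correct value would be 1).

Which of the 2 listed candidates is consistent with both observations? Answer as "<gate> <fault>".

Evaluate each candidate on input a=0, b=0, c=1, d=0:
  M3 stuck-at-0: M1=0, M2=0, M3=0 [stuck-at-0], M4=0 → 0 — matches
  M2 stuck-at-0: M1=0, M2=0 [stuck-at-0], M3=1, M4=1 → 1 — eliminated
Only M3 stuck-at-0 reproduces the observed 0.

M3 stuck-at-0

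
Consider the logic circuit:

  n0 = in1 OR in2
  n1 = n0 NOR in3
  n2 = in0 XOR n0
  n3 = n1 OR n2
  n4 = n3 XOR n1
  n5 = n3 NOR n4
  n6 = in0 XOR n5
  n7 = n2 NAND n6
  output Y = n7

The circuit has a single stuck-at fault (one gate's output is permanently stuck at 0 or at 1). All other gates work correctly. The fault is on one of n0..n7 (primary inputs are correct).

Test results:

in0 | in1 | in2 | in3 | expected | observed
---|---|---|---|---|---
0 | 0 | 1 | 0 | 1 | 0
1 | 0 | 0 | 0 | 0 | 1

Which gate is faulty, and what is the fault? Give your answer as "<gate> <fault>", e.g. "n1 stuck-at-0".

n5 stuck-at-1

Fault-free values for test 1 (in0=0, in1=0, in2=1, in3=0): n0=1, n1=0, n2=1, n3=1, n4=1, n5=0, n6=0, n7=1, giving Y=1. Observed 0.
Test 1: faults giving observed 0 are {n3 stuck-at-0, n5 stuck-at-1, n6 stuck-at-1, n7 stuck-at-0}.
Test 2 (in0=1, in1=0, in2=0, in3=0): fault-free n0=0, n1=1, n2=1, n3=1, n4=0, n5=0, n6=1, n7=0 → 0; observed 1. Eliminates n3 stuck-at-0, n6 stuck-at-1, n7 stuck-at-0.
Only n5 stuck-at-1 is consistent with every test.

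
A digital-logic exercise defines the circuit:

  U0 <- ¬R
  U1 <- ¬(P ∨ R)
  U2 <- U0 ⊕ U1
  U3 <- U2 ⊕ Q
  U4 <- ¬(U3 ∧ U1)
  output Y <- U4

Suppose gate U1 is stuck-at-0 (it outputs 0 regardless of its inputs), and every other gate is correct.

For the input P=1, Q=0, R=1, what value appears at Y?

Propagate with U1 forced: U0=0, U1=0 [stuck-at-0], U2=0, U3=0, U4=1.
So Y = 1. (Same as the fault-free value — the fault is masked on this input.)

1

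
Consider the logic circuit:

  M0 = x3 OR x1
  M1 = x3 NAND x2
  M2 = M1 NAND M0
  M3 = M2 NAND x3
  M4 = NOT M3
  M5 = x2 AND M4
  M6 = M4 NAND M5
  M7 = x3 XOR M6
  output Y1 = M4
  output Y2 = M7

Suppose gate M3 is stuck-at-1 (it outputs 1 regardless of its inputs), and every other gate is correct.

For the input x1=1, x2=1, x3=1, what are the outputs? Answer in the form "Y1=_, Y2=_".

Propagate with M3 forced: M0=1, M1=0, M2=1, M3=1 [stuck-at-1], M4=0, M5=0, M6=1, M7=0.
So the outputs are Y1=0, Y2=0. (Without the fault they would be Y1=1, Y2=1.)

Y1=0, Y2=0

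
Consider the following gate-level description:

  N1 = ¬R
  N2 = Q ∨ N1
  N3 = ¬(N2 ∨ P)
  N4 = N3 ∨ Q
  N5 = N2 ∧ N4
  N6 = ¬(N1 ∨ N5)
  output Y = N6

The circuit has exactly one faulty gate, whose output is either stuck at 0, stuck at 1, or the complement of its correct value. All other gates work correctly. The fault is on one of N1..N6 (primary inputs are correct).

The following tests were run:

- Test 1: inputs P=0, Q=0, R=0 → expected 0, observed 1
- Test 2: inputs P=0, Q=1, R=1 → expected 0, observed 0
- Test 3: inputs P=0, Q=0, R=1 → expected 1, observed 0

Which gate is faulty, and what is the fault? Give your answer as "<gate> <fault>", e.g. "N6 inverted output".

Fault-free values for test 1 (P=0, Q=0, R=0): N1=1, N2=1, N3=0, N4=0, N5=0, N6=0, giving Y=0. Observed 1.
Test 1: faults giving observed 1 are {N1 stuck-at-0, N1 inverted output, N6 stuck-at-1, N6 inverted output}.
Test 2 (P=0, Q=1, R=1): fault-free N1=0, N2=1, N3=0, N4=1, N5=1, N6=0 → 0; observed 0. Eliminates N6 stuck-at-1, N6 inverted output.
Test 3 (P=0, Q=0, R=1): fault-free N1=0, N2=0, N3=1, N4=1, N5=0, N6=1 → 1; observed 0. Eliminates N1 stuck-at-0.
Only N1 inverted output is consistent with every test.

N1 inverted output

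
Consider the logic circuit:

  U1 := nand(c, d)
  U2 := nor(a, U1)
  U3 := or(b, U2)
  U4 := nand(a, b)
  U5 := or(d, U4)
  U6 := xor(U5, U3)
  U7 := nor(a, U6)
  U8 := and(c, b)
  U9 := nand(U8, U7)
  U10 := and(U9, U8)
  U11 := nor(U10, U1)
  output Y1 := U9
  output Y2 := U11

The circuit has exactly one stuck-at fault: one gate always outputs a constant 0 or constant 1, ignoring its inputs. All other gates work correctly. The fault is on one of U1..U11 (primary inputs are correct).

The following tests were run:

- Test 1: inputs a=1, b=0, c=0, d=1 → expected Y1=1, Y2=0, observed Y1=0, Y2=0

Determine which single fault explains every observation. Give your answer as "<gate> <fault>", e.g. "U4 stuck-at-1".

Fault-free values for test 1 (a=1, b=0, c=0, d=1): U1=1, U2=0, U3=0, U4=1, U5=1, U6=1, U7=0, U8=0, U9=1, U10=0, U11=0, giving Y1=1, Y2=0. Observed Y1=0, Y2=0.
Test 1: faults giving observed Y1=0, Y2=0 are {U9 stuck-at-0}.
Only U9 stuck-at-0 is consistent with every test.

U9 stuck-at-0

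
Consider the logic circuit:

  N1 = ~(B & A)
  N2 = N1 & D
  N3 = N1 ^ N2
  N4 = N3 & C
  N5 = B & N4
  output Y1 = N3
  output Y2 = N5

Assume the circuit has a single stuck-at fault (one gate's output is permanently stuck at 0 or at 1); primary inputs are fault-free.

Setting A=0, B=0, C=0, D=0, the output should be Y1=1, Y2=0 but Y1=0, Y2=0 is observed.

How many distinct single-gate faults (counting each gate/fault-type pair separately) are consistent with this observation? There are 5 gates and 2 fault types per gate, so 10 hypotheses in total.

Fault-free: N1=1, N2=0, N3=1, N4=0, N5=0 → Y1=1, Y2=0. Observed Y1=0, Y2=0.
  N1 stuck-at-0: output Y1=0, Y2=0 ✓
  N1 stuck-at-1: output Y1=1, Y2=0 ✗
  N2 stuck-at-0: output Y1=1, Y2=0 ✗
  N2 stuck-at-1: output Y1=0, Y2=0 ✓
  N3 stuck-at-0: output Y1=0, Y2=0 ✓
  N3 stuck-at-1: output Y1=1, Y2=0 ✗
  N4 stuck-at-0: output Y1=1, Y2=0 ✗
  N4 stuck-at-1: output Y1=1, Y2=0 ✗
  N5 stuck-at-0: output Y1=1, Y2=0 ✗
  N5 stuck-at-1: output Y1=1, Y2=1 ✗
Consistent faults: {N1 stuck-at-0, N2 stuck-at-1, N3 stuck-at-0} — 3 in all.

3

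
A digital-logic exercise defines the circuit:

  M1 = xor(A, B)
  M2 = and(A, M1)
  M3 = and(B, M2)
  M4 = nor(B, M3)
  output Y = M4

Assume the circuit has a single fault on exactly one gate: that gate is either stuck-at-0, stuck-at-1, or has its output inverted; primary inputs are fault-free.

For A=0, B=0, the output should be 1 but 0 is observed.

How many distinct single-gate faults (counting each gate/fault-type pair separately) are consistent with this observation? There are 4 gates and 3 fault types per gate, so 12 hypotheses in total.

Fault-free: M1=0, M2=0, M3=0, M4=1 → 1. Observed 0.
  M1 stuck-at-0: output 1 ✗
  M1 stuck-at-1: output 1 ✗
  M1 inverted output: output 1 ✗
  M2 stuck-at-0: output 1 ✗
  M2 stuck-at-1: output 1 ✗
  M2 inverted output: output 1 ✗
  M3 stuck-at-0: output 1 ✗
  M3 stuck-at-1: output 0 ✓
  M3 inverted output: output 0 ✓
  M4 stuck-at-0: output 0 ✓
  M4 stuck-at-1: output 1 ✗
  M4 inverted output: output 0 ✓
Consistent faults: {M3 stuck-at-1, M3 inverted output, M4 stuck-at-0, M4 inverted output} — 4 in all.

4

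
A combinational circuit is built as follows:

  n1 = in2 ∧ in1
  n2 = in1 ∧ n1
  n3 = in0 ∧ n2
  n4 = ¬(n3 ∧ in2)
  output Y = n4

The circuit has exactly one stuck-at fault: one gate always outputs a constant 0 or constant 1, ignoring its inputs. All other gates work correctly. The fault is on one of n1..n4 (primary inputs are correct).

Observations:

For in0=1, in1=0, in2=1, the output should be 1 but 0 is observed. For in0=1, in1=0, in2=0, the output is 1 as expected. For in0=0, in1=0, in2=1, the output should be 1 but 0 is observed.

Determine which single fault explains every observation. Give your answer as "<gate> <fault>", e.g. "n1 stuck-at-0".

n3 stuck-at-1

Fault-free values for test 1 (in0=1, in1=0, in2=1): n1=0, n2=0, n3=0, n4=1, giving Y=1. Observed 0.
Test 1: faults giving observed 0 are {n2 stuck-at-1, n3 stuck-at-1, n4 stuck-at-0}.
Test 2 (in0=1, in1=0, in2=0): fault-free n1=0, n2=0, n3=0, n4=1 → 1; observed 1. Eliminates n4 stuck-at-0.
Test 3 (in0=0, in1=0, in2=1): fault-free n1=0, n2=0, n3=0, n4=1 → 1; observed 0. Eliminates n2 stuck-at-1.
Only n3 stuck-at-1 is consistent with every test.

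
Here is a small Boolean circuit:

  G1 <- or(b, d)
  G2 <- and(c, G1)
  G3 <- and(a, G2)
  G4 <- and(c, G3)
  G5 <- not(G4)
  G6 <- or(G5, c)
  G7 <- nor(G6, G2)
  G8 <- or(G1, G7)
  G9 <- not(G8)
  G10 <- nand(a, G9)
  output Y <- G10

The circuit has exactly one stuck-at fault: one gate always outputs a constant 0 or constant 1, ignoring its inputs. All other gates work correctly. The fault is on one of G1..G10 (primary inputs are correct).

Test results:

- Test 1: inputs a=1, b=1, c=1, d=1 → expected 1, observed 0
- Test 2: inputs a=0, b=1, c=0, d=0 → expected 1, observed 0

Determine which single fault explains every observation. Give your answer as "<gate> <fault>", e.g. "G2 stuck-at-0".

Fault-free values for test 1 (a=1, b=1, c=1, d=1): G1=1, G2=1, G3=1, G4=1, G5=0, G6=1, G7=0, G8=1, G9=0, G10=1, giving Y=1. Observed 0.
Test 1: faults giving observed 0 are {G1 stuck-at-0, G8 stuck-at-0, G9 stuck-at-1, G10 stuck-at-0}.
Test 2 (a=0, b=1, c=0, d=0): fault-free G1=1, G2=0, G3=0, G4=0, G5=1, G6=1, G7=0, G8=1, G9=0, G10=1 → 1; observed 0. Eliminates G1 stuck-at-0, G8 stuck-at-0, G9 stuck-at-1.
Only G10 stuck-at-0 is consistent with every test.

G10 stuck-at-0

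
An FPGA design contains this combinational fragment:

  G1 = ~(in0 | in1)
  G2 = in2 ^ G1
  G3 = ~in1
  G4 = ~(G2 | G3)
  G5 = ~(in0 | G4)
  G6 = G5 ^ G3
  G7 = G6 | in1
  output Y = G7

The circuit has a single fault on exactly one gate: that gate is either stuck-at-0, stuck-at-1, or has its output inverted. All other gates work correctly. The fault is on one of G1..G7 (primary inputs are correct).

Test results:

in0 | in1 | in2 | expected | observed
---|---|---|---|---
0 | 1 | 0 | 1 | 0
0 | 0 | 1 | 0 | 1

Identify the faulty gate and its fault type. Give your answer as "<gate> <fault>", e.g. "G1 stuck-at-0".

Fault-free values for test 1 (in0=0, in1=1, in2=0): G1=0, G2=0, G3=0, G4=1, G5=0, G6=0, G7=1, giving Y=1. Observed 0.
Test 1: faults giving observed 0 are {G7 stuck-at-0, G7 inverted output}.
Test 2 (in0=0, in1=0, in2=1): fault-free G1=1, G2=0, G3=1, G4=0, G5=1, G6=0, G7=0 → 0; observed 1. Eliminates G7 stuck-at-0.
Only G7 inverted output is consistent with every test.

G7 inverted output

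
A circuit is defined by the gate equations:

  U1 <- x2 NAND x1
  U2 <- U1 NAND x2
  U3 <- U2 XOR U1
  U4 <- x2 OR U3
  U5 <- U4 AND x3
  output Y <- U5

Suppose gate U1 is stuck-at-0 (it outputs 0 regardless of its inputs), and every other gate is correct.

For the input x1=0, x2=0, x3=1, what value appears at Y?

Propagate with U1 forced: U1=0 [stuck-at-0], U2=1, U3=1, U4=1, U5=1.
So Y = 1. (Without the fault it would be 0.)

1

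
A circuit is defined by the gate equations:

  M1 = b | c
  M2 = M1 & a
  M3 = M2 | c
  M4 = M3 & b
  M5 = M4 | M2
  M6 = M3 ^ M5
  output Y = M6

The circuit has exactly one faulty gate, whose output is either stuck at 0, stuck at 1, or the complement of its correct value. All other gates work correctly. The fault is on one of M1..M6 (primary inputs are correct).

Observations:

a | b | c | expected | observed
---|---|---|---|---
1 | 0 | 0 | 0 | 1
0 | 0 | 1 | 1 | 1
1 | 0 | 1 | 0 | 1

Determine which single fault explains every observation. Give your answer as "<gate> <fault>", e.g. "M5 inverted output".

Fault-free values for test 1 (a=1, b=0, c=0): M1=0, M2=0, M3=0, M4=0, M5=0, M6=0, giving Y=0. Observed 1.
Test 1: faults giving observed 1 are {M3 stuck-at-1, M3 inverted output, M4 stuck-at-1, M4 inverted output, M5 stuck-at-1, M5 inverted output, M6 stuck-at-1, M6 inverted output}.
Test 2 (a=0, b=0, c=1): fault-free M1=1, M2=0, M3=1, M4=0, M5=0, M6=1 → 1; observed 1. Eliminates M3 inverted output, M4 stuck-at-1, M4 inverted output, M5 stuck-at-1, M5 inverted output, M6 inverted output.
Test 3 (a=1, b=0, c=1): fault-free M1=1, M2=1, M3=1, M4=0, M5=1, M6=0 → 0; observed 1. Eliminates M3 stuck-at-1.
Only M6 stuck-at-1 is consistent with every test.

M6 stuck-at-1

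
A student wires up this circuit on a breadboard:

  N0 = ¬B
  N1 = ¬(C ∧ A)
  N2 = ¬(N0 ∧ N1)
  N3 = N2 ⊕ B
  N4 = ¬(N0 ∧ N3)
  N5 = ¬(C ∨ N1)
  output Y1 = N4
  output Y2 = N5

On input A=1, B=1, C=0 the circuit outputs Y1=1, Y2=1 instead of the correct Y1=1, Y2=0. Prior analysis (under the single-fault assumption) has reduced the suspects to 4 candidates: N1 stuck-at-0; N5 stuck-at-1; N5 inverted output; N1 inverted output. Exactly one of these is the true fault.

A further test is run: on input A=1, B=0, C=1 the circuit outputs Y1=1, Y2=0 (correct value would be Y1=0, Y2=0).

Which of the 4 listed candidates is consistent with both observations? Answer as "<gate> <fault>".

Evaluate each candidate on input A=1, B=0, C=1:
  N1 stuck-at-0: N0=1, N1=0 [stuck-at-0], N2=1, N3=1, N4=0, N5=0 → Y1=0, Y2=0 — eliminated
  N5 stuck-at-1: N0=1, N1=0, N2=1, N3=1, N4=0, N5=1 [stuck-at-1] → Y1=0, Y2=1 — eliminated
  N5 inverted output: N0=1, N1=0, N2=1, N3=1, N4=0, N5=1 [inverted output] → Y1=0, Y2=1 — eliminated
  N1 inverted output: N0=1, N1=1 [inverted output], N2=0, N3=0, N4=1, N5=0 → Y1=1, Y2=0 — matches
Only N1 inverted output reproduces the observed Y1=1, Y2=0.

N1 inverted output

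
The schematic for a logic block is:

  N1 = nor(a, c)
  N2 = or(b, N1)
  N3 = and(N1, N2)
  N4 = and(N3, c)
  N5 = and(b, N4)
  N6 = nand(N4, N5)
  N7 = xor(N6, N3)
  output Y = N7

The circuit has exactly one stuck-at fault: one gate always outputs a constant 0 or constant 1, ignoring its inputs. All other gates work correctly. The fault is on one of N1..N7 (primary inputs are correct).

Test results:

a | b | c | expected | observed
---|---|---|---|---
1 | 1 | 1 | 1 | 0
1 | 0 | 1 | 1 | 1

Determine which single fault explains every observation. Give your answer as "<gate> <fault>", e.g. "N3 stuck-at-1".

N4 stuck-at-1

Fault-free values for test 1 (a=1, b=1, c=1): N1=0, N2=1, N3=0, N4=0, N5=0, N6=1, N7=1, giving Y=1. Observed 0.
Test 1: faults giving observed 0 are {N4 stuck-at-1, N6 stuck-at-0, N7 stuck-at-0}.
Test 2 (a=1, b=0, c=1): fault-free N1=0, N2=0, N3=0, N4=0, N5=0, N6=1, N7=1 → 1; observed 1. Eliminates N6 stuck-at-0, N7 stuck-at-0.
Only N4 stuck-at-1 is consistent with every test.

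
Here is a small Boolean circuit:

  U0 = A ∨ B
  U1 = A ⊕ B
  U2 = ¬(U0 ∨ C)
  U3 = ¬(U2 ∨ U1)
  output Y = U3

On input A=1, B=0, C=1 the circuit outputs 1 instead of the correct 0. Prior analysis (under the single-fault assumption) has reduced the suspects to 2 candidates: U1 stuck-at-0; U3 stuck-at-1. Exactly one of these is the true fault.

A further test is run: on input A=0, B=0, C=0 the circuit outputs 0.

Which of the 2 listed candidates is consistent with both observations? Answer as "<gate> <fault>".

U1 stuck-at-0

Evaluate each candidate on input A=0, B=0, C=0:
  U1 stuck-at-0: U0=0, U1=0 [stuck-at-0], U2=1, U3=0 → 0 — matches
  U3 stuck-at-1: U0=0, U1=0, U2=1, U3=1 [stuck-at-1] → 1 — eliminated
Only U1 stuck-at-0 reproduces the observed 0.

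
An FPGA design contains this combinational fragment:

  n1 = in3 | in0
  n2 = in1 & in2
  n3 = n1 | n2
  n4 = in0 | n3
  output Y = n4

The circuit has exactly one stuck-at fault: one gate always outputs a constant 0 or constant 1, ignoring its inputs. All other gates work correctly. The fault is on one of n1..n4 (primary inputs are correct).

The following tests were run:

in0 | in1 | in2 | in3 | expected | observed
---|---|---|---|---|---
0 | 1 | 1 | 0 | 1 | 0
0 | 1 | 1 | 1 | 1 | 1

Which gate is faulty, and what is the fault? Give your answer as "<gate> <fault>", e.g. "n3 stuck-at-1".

Fault-free values for test 1 (in0=0, in1=1, in2=1, in3=0): n1=0, n2=1, n3=1, n4=1, giving Y=1. Observed 0.
Test 1: faults giving observed 0 are {n2 stuck-at-0, n3 stuck-at-0, n4 stuck-at-0}.
Test 2 (in0=0, in1=1, in2=1, in3=1): fault-free n1=1, n2=1, n3=1, n4=1 → 1; observed 1. Eliminates n3 stuck-at-0, n4 stuck-at-0.
Only n2 stuck-at-0 is consistent with every test.

n2 stuck-at-0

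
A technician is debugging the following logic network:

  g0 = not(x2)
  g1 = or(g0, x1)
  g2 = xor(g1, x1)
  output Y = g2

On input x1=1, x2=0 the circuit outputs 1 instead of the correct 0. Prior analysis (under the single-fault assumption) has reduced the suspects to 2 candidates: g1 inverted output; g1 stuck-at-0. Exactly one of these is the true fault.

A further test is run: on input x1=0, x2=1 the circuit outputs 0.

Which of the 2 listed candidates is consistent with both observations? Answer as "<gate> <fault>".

Evaluate each candidate on input x1=0, x2=1:
  g1 inverted output: g0=0, g1=1 [inverted output], g2=1 → 1 — eliminated
  g1 stuck-at-0: g0=0, g1=0 [stuck-at-0], g2=0 → 0 — matches
Only g1 stuck-at-0 reproduces the observed 0.

g1 stuck-at-0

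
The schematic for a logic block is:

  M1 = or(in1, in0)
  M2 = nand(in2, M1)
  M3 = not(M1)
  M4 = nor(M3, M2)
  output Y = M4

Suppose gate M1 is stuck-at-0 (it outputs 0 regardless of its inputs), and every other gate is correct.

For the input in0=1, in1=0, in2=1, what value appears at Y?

Propagate with M1 forced: M1=0 [stuck-at-0], M2=1, M3=1, M4=0.
So Y = 0. (Without the fault it would be 1.)

0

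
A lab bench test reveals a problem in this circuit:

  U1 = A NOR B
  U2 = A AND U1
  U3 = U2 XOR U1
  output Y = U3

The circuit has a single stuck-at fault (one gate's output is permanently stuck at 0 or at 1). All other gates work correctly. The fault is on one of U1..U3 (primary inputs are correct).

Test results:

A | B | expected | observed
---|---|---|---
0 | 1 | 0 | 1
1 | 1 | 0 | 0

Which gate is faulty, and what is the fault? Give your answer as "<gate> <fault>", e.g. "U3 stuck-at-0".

Fault-free values for test 1 (A=0, B=1): U1=0, U2=0, U3=0, giving Y=0. Observed 1.
Test 1: faults giving observed 1 are {U1 stuck-at-1, U2 stuck-at-1, U3 stuck-at-1}.
Test 2 (A=1, B=1): fault-free U1=0, U2=0, U3=0 → 0; observed 0. Eliminates U2 stuck-at-1, U3 stuck-at-1.
Only U1 stuck-at-1 is consistent with every test.

U1 stuck-at-1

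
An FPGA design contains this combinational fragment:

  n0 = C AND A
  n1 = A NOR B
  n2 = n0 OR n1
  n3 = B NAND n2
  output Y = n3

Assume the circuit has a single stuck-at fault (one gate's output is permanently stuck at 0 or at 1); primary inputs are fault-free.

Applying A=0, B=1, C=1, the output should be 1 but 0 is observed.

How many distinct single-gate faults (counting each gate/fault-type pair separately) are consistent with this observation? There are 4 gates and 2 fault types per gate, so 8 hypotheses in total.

4

Fault-free: n0=0, n1=0, n2=0, n3=1 → 1. Observed 0.
  n0 stuck-at-0: output 1 ✗
  n0 stuck-at-1: output 0 ✓
  n1 stuck-at-0: output 1 ✗
  n1 stuck-at-1: output 0 ✓
  n2 stuck-at-0: output 1 ✗
  n2 stuck-at-1: output 0 ✓
  n3 stuck-at-0: output 0 ✓
  n3 stuck-at-1: output 1 ✗
Consistent faults: {n0 stuck-at-1, n1 stuck-at-1, n2 stuck-at-1, n3 stuck-at-0} — 4 in all.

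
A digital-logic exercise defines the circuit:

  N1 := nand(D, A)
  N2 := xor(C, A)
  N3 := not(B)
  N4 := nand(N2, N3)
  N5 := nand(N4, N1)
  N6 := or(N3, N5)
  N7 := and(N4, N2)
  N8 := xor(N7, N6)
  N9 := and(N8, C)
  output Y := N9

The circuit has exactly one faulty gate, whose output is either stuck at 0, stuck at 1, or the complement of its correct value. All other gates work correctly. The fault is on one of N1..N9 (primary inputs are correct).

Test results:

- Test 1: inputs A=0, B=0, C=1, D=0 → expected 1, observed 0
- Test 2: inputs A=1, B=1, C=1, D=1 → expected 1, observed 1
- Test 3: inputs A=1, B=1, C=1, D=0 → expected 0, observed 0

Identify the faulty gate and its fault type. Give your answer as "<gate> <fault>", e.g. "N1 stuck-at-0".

N4 stuck-at-1

Fault-free values for test 1 (A=0, B=0, C=1, D=0): N1=1, N2=1, N3=1, N4=0, N5=1, N6=1, N7=0, N8=1, N9=1, giving Y=1. Observed 0.
Test 1: faults giving observed 0 are {N4 stuck-at-1, N4 inverted output, N6 stuck-at-0, N6 inverted output, N7 stuck-at-1, N7 inverted output, N8 stuck-at-0, N8 inverted output, N9 stuck-at-0, N9 inverted output}.
Test 2 (A=1, B=1, C=1, D=1): fault-free N1=0, N2=0, N3=0, N4=1, N5=1, N6=1, N7=0, N8=1, N9=1 → 1; observed 1. Eliminates N6 stuck-at-0, N6 inverted output, N7 stuck-at-1, N7 inverted output, N8 stuck-at-0, N8 inverted output, N9 stuck-at-0, N9 inverted output.
Test 3 (A=1, B=1, C=1, D=0): fault-free N1=1, N2=0, N3=0, N4=1, N5=0, N6=0, N7=0, N8=0, N9=0 → 0; observed 0. Eliminates N4 inverted output.
Only N4 stuck-at-1 is consistent with every test.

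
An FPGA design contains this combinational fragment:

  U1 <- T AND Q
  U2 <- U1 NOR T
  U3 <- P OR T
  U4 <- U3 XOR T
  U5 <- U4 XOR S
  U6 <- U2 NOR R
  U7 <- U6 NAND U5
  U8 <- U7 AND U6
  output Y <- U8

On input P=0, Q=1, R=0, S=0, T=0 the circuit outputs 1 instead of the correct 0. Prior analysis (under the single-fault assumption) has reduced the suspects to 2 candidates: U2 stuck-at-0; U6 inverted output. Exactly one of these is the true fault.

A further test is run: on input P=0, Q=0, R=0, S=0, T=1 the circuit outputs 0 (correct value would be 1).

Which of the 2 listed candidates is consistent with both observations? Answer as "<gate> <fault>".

Evaluate each candidate on input P=0, Q=0, R=0, S=0, T=1:
  U2 stuck-at-0: U1=0, U2=0 [stuck-at-0], U3=1, U4=0, U5=0, U6=1, U7=1, U8=1 → 1 — eliminated
  U6 inverted output: U1=0, U2=0, U3=1, U4=0, U5=0, U6=0 [inverted output], U7=1, U8=0 → 0 — matches
Only U6 inverted output reproduces the observed 0.

U6 inverted output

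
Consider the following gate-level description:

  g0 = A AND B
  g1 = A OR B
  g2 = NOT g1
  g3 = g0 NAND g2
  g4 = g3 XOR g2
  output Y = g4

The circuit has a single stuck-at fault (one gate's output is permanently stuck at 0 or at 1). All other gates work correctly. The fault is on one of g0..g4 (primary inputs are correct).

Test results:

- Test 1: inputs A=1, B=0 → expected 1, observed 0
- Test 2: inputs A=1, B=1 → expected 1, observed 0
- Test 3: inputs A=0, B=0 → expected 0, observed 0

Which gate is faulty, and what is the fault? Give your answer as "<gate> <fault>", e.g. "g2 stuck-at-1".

Fault-free values for test 1 (A=1, B=0): g0=0, g1=1, g2=0, g3=1, g4=1, giving Y=1. Observed 0.
Test 1: faults giving observed 0 are {g1 stuck-at-0, g2 stuck-at-1, g3 stuck-at-0, g4 stuck-at-0}.
Test 2 (A=1, B=1): fault-free g0=1, g1=1, g2=0, g3=1, g4=1 → 1; observed 0. Eliminates g1 stuck-at-0, g2 stuck-at-1.
Test 3 (A=0, B=0): fault-free g0=0, g1=0, g2=1, g3=1, g4=0 → 0; observed 0. Eliminates g3 stuck-at-0.
Only g4 stuck-at-0 is consistent with every test.

g4 stuck-at-0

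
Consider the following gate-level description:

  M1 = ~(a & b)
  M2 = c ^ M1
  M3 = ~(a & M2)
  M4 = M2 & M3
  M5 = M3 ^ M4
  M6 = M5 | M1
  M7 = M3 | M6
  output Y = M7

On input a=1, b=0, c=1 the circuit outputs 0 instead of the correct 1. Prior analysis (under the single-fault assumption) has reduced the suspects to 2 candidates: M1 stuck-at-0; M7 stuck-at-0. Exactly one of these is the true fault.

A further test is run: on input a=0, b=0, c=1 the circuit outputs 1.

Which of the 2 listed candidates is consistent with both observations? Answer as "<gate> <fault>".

M1 stuck-at-0

Evaluate each candidate on input a=0, b=0, c=1:
  M1 stuck-at-0: M1=0 [stuck-at-0], M2=1, M3=1, M4=1, M5=0, M6=0, M7=1 → 1 — matches
  M7 stuck-at-0: M1=1, M2=0, M3=1, M4=0, M5=1, M6=1, M7=0 [stuck-at-0] → 0 — eliminated
Only M1 stuck-at-0 reproduces the observed 1.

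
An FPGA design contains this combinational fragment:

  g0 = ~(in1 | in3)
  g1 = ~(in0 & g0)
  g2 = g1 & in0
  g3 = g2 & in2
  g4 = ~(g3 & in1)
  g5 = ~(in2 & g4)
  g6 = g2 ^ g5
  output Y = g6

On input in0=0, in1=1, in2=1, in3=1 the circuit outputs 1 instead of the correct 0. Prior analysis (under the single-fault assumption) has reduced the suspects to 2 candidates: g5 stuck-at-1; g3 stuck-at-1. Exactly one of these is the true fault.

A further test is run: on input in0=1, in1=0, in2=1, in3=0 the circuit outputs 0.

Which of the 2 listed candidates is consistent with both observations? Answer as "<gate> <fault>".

Evaluate each candidate on input in0=1, in1=0, in2=1, in3=0:
  g5 stuck-at-1: g0=1, g1=0, g2=0, g3=0, g4=1, g5=1 [stuck-at-1], g6=1 → 1 — eliminated
  g3 stuck-at-1: g0=1, g1=0, g2=0, g3=1 [stuck-at-1], g4=1, g5=0, g6=0 → 0 — matches
Only g3 stuck-at-1 reproduces the observed 0.

g3 stuck-at-1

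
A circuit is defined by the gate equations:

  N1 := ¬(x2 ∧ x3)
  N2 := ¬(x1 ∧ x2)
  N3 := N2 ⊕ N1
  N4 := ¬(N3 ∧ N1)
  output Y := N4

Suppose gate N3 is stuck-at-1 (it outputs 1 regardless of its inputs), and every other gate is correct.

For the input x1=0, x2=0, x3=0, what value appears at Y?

Propagate with N3 forced: N1=1, N2=1, N3=1 [stuck-at-1], N4=0.
So Y = 0. (Without the fault it would be 1.)

0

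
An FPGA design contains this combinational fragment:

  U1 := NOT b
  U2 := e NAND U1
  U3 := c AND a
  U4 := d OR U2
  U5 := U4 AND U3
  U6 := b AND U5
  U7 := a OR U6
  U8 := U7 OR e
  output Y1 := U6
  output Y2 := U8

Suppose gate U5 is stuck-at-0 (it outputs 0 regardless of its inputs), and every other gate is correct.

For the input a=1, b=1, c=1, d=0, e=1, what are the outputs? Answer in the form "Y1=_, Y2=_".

Propagate with U5 forced: U1=0, U2=1, U3=1, U4=1, U5=0 [stuck-at-0], U6=0, U7=1, U8=1.
So the outputs are Y1=0, Y2=1. (Without the fault they would be Y1=1, Y2=1.)

Y1=0, Y2=1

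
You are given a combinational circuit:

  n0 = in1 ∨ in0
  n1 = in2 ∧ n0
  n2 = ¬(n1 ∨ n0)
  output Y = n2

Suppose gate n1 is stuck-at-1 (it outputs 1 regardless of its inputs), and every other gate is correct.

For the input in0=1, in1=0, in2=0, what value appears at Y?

0

Propagate with n1 forced: n0=1, n1=1 [stuck-at-1], n2=0.
So Y = 0. (Same as the fault-free value — the fault is masked on this input.)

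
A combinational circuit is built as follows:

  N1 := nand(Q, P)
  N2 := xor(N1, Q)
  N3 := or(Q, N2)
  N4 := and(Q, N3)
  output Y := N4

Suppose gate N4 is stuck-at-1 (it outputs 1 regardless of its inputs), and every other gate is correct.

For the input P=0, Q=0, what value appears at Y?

1

Propagate with N4 forced: N1=1, N2=1, N3=1, N4=1 [stuck-at-1].
So Y = 1. (Without the fault it would be 0.)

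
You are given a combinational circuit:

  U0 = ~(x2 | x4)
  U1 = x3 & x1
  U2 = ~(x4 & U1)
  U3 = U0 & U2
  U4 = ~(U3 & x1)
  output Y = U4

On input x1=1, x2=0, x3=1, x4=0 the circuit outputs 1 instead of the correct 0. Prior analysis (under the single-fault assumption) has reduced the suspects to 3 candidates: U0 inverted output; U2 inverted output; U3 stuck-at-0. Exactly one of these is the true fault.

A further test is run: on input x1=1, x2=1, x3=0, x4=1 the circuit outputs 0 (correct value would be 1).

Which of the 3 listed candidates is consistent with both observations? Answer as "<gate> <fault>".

U0 inverted output

Evaluate each candidate on input x1=1, x2=1, x3=0, x4=1:
  U0 inverted output: U0=1 [inverted output], U1=0, U2=1, U3=1, U4=0 → 0 — matches
  U2 inverted output: U0=0, U1=0, U2=0 [inverted output], U3=0, U4=1 → 1 — eliminated
  U3 stuck-at-0: U0=0, U1=0, U2=1, U3=0 [stuck-at-0], U4=1 → 1 — eliminated
Only U0 inverted output reproduces the observed 0.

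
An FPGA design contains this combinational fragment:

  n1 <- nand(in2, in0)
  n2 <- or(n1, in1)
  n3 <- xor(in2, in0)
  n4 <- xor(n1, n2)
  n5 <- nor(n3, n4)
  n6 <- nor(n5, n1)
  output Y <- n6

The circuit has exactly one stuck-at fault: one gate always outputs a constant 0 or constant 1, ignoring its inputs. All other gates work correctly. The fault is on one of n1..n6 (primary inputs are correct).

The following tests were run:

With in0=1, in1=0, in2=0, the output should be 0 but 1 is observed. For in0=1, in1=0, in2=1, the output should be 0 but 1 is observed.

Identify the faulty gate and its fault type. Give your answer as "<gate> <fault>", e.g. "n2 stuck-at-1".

Fault-free values for test 1 (in0=1, in1=0, in2=0): n1=1, n2=1, n3=1, n4=0, n5=0, n6=0, giving Y=0. Observed 1.
Test 1: faults giving observed 1 are {n1 stuck-at-0, n6 stuck-at-1}.
Test 2 (in0=1, in1=0, in2=1): fault-free n1=0, n2=0, n3=0, n4=0, n5=1, n6=0 → 0; observed 1. Eliminates n1 stuck-at-0.
Only n6 stuck-at-1 is consistent with every test.

n6 stuck-at-1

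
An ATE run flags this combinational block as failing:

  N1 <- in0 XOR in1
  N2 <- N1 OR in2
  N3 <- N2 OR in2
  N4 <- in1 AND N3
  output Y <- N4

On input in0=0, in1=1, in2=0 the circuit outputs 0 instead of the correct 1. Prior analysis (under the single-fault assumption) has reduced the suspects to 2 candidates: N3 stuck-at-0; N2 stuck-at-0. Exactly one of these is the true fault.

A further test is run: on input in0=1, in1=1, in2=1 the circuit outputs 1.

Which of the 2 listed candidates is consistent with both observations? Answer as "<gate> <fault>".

Evaluate each candidate on input in0=1, in1=1, in2=1:
  N3 stuck-at-0: N1=0, N2=1, N3=0 [stuck-at-0], N4=0 → 0 — eliminated
  N2 stuck-at-0: N1=0, N2=0 [stuck-at-0], N3=1, N4=1 → 1 — matches
Only N2 stuck-at-0 reproduces the observed 1.

N2 stuck-at-0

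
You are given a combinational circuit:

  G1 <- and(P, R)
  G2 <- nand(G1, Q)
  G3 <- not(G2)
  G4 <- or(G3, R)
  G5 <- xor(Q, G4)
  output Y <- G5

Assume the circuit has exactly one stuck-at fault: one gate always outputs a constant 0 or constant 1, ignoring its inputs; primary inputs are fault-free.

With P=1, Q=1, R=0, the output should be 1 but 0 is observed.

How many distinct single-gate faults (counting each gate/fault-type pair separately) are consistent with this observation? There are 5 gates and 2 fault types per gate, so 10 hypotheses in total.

Fault-free: G1=0, G2=1, G3=0, G4=0, G5=1 → 1. Observed 0.
  G1 stuck-at-0: output 1 ✗
  G1 stuck-at-1: output 0 ✓
  G2 stuck-at-0: output 0 ✓
  G2 stuck-at-1: output 1 ✗
  G3 stuck-at-0: output 1 ✗
  G3 stuck-at-1: output 0 ✓
  G4 stuck-at-0: output 1 ✗
  G4 stuck-at-1: output 0 ✓
  G5 stuck-at-0: output 0 ✓
  G5 stuck-at-1: output 1 ✗
Consistent faults: {G1 stuck-at-1, G2 stuck-at-0, G3 stuck-at-1, G4 stuck-at-1, G5 stuck-at-0} — 5 in all.

5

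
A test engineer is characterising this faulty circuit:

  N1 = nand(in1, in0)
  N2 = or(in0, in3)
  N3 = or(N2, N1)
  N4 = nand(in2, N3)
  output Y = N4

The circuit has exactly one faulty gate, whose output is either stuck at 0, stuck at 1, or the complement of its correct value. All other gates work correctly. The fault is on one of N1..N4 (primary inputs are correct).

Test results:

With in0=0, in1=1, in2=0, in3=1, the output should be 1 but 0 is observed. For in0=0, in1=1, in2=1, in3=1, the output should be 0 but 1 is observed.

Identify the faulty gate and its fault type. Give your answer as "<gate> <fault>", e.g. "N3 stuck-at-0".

N4 inverted output

Fault-free values for test 1 (in0=0, in1=1, in2=0, in3=1): N1=1, N2=1, N3=1, N4=1, giving Y=1. Observed 0.
Test 1: faults giving observed 0 are {N4 stuck-at-0, N4 inverted output}.
Test 2 (in0=0, in1=1, in2=1, in3=1): fault-free N1=1, N2=1, N3=1, N4=0 → 0; observed 1. Eliminates N4 stuck-at-0.
Only N4 inverted output is consistent with every test.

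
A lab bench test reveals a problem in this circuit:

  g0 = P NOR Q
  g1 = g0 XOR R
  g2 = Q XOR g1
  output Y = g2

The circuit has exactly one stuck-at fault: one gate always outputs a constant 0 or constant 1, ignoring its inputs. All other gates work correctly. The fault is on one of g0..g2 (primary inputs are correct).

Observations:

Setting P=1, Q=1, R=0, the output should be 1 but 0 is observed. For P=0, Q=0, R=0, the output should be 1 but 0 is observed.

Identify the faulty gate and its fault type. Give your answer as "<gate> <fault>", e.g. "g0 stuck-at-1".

g2 stuck-at-0

Fault-free values for test 1 (P=1, Q=1, R=0): g0=0, g1=0, g2=1, giving Y=1. Observed 0.
Test 1: faults giving observed 0 are {g0 stuck-at-1, g1 stuck-at-1, g2 stuck-at-0}.
Test 2 (P=0, Q=0, R=0): fault-free g0=1, g1=1, g2=1 → 1; observed 0. Eliminates g0 stuck-at-1, g1 stuck-at-1.
Only g2 stuck-at-0 is consistent with every test.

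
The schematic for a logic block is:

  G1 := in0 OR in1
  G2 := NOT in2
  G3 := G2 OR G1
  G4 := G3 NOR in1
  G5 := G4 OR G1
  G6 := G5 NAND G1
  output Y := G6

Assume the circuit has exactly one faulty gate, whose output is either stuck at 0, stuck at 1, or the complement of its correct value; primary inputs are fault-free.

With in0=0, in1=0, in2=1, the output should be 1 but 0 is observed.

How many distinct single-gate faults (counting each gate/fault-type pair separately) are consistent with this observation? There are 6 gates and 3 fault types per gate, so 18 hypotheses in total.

Fault-free: G1=0, G2=0, G3=0, G4=1, G5=1, G6=1 → 1. Observed 0.
  G1: stuck-at-1, inverted output ✓; others ✗
  G2: none of the 3 fault types match ✗
  G3: none of the 3 fault types match ✗
  G4: none of the 3 fault types match ✗
  G5: none of the 3 fault types match ✗
  G6: stuck-at-0, inverted output ✓; others ✗
Consistent faults: {G1 stuck-at-1, G1 inverted output, G6 stuck-at-0, G6 inverted output} — 4 in all.

4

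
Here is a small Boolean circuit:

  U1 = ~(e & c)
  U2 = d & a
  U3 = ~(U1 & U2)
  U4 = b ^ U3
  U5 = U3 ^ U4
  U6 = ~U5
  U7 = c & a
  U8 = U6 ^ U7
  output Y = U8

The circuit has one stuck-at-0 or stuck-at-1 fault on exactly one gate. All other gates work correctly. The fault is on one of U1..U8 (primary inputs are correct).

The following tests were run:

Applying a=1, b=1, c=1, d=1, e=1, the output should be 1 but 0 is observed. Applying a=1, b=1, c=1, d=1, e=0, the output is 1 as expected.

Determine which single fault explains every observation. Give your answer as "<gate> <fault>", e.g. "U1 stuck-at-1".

U4 stuck-at-1

Fault-free values for test 1 (a=1, b=1, c=1, d=1, e=1): U1=0, U2=1, U3=1, U4=0, U5=1, U6=0, U7=1, U8=1, giving Y=1. Observed 0.
Test 1: faults giving observed 0 are {U4 stuck-at-1, U5 stuck-at-0, U6 stuck-at-1, U7 stuck-at-0, U8 stuck-at-0}.
Test 2 (a=1, b=1, c=1, d=1, e=0): fault-free U1=1, U2=1, U3=0, U4=1, U5=1, U6=0, U7=1, U8=1 → 1; observed 1. Eliminates U5 stuck-at-0, U6 stuck-at-1, U7 stuck-at-0, U8 stuck-at-0.
Only U4 stuck-at-1 is consistent with every test.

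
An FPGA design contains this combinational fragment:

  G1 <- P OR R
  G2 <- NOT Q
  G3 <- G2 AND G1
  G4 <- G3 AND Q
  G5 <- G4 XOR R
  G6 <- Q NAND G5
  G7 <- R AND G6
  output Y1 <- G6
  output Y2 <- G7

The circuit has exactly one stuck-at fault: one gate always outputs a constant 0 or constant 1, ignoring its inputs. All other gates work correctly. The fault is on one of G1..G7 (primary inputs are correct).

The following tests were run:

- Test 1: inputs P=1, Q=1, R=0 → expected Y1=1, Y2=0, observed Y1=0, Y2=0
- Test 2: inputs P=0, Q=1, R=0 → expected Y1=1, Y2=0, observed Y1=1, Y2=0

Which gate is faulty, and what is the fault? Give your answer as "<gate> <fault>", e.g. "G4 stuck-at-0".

G2 stuck-at-1

Fault-free values for test 1 (P=1, Q=1, R=0): G1=1, G2=0, G3=0, G4=0, G5=0, G6=1, G7=0, giving Y1=1, Y2=0. Observed Y1=0, Y2=0.
Test 1: faults giving observed Y1=0, Y2=0 are {G2 stuck-at-1, G3 stuck-at-1, G4 stuck-at-1, G5 stuck-at-1, G6 stuck-at-0}.
Test 2 (P=0, Q=1, R=0): fault-free G1=0, G2=0, G3=0, G4=0, G5=0, G6=1, G7=0 → Y1=1, Y2=0; observed Y1=1, Y2=0. Eliminates G3 stuck-at-1, G4 stuck-at-1, G5 stuck-at-1, G6 stuck-at-0.
Only G2 stuck-at-1 is consistent with every test.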